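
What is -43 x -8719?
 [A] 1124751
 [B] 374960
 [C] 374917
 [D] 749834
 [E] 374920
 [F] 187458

-43 * -8719 = 374917
C) 374917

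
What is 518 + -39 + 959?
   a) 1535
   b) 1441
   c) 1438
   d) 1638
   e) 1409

First: 518 + -39 = 479
Then: 479 + 959 = 1438
c) 1438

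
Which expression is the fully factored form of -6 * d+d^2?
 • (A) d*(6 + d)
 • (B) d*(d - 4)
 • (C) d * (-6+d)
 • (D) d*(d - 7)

We need to factor -6 * d+d^2.
The factored form is d * (-6+d).
C) d * (-6+d)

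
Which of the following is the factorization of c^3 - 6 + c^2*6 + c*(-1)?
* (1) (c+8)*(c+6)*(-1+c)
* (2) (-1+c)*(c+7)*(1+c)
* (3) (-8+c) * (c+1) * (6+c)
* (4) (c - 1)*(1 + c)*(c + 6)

We need to factor c^3 - 6 + c^2*6 + c*(-1).
The factored form is (c - 1)*(1 + c)*(c + 6).
4) (c - 1)*(1 + c)*(c + 6)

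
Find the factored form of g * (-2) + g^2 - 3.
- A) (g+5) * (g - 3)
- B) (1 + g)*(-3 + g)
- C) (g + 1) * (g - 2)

We need to factor g * (-2) + g^2 - 3.
The factored form is (1 + g)*(-3 + g).
B) (1 + g)*(-3 + g)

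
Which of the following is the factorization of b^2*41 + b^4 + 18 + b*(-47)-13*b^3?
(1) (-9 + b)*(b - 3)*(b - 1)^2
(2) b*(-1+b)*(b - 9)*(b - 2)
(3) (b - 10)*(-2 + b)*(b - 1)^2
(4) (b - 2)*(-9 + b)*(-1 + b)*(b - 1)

We need to factor b^2*41 + b^4 + 18 + b*(-47)-13*b^3.
The factored form is (b - 2)*(-9 + b)*(-1 + b)*(b - 1).
4) (b - 2)*(-9 + b)*(-1 + b)*(b - 1)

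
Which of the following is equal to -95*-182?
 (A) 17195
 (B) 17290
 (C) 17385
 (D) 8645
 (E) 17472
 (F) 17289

-95 * -182 = 17290
B) 17290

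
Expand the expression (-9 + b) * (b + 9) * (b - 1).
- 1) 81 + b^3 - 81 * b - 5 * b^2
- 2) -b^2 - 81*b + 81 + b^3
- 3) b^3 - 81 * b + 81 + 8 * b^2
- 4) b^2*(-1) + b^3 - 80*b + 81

Expanding (-9 + b) * (b + 9) * (b - 1):
= -b^2 - 81*b + 81 + b^3
2) -b^2 - 81*b + 81 + b^3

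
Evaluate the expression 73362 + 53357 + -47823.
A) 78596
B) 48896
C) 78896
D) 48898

First: 73362 + 53357 = 126719
Then: 126719 + -47823 = 78896
C) 78896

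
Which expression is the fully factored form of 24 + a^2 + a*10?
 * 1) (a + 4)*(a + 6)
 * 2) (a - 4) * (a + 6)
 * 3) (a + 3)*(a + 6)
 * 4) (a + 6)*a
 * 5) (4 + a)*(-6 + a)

We need to factor 24 + a^2 + a*10.
The factored form is (a + 4)*(a + 6).
1) (a + 4)*(a + 6)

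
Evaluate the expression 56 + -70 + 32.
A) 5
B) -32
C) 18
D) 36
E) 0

First: 56 + -70 = -14
Then: -14 + 32 = 18
C) 18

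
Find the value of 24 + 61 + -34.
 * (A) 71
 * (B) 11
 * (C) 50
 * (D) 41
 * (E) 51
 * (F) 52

First: 24 + 61 = 85
Then: 85 + -34 = 51
E) 51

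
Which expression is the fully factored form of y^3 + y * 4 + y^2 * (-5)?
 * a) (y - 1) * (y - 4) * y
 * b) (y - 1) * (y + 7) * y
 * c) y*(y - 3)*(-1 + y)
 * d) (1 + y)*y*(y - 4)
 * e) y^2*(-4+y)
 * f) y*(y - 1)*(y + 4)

We need to factor y^3 + y * 4 + y^2 * (-5).
The factored form is (y - 1) * (y - 4) * y.
a) (y - 1) * (y - 4) * y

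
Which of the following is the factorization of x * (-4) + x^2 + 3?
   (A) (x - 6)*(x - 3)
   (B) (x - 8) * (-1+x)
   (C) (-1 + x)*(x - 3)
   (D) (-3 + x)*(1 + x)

We need to factor x * (-4) + x^2 + 3.
The factored form is (-1 + x)*(x - 3).
C) (-1 + x)*(x - 3)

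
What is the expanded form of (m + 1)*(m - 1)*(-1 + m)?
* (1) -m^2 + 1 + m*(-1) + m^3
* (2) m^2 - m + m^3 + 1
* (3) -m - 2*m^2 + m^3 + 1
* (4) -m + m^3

Expanding (m + 1)*(m - 1)*(-1 + m):
= -m^2 + 1 + m*(-1) + m^3
1) -m^2 + 1 + m*(-1) + m^3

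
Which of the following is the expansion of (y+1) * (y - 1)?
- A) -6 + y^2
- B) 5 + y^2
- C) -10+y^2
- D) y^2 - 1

Expanding (y+1) * (y - 1):
= y^2 - 1
D) y^2 - 1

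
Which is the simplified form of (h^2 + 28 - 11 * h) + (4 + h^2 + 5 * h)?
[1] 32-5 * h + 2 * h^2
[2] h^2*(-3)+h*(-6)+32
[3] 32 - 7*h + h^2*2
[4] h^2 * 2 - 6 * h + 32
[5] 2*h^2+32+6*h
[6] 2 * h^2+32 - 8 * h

Adding the polynomials and combining like terms:
(h^2 + 28 - 11*h) + (4 + h^2 + 5*h)
= h^2 * 2 - 6 * h + 32
4) h^2 * 2 - 6 * h + 32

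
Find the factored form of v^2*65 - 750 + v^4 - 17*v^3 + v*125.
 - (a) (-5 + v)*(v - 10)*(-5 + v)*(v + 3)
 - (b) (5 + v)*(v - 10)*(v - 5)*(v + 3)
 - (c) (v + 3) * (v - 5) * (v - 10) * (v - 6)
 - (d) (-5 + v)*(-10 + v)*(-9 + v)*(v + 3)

We need to factor v^2*65 - 750 + v^4 - 17*v^3 + v*125.
The factored form is (-5 + v)*(v - 10)*(-5 + v)*(v + 3).
a) (-5 + v)*(v - 10)*(-5 + v)*(v + 3)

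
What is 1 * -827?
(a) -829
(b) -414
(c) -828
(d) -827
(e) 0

1 * -827 = -827
d) -827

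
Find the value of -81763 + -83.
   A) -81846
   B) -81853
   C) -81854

-81763 + -83 = -81846
A) -81846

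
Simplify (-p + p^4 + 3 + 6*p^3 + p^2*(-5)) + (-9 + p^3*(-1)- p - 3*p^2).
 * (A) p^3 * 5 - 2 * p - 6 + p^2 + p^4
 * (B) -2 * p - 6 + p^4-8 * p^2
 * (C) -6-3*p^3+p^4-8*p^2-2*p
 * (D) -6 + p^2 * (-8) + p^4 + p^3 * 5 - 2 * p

Adding the polynomials and combining like terms:
(-p + p^4 + 3 + 6*p^3 + p^2*(-5)) + (-9 + p^3*(-1) - p - 3*p^2)
= -6 + p^2 * (-8) + p^4 + p^3 * 5 - 2 * p
D) -6 + p^2 * (-8) + p^4 + p^3 * 5 - 2 * p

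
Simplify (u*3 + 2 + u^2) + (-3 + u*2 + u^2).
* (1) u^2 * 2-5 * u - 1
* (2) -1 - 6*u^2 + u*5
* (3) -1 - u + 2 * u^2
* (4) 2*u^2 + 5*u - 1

Adding the polynomials and combining like terms:
(u*3 + 2 + u^2) + (-3 + u*2 + u^2)
= 2*u^2 + 5*u - 1
4) 2*u^2 + 5*u - 1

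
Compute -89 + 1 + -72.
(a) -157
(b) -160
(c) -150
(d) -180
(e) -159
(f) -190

First: -89 + 1 = -88
Then: -88 + -72 = -160
b) -160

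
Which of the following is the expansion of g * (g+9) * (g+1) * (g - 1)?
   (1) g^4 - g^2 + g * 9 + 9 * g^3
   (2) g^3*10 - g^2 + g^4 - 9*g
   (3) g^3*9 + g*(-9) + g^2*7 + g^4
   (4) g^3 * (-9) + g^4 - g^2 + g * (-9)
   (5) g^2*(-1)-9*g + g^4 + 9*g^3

Expanding g * (g+9) * (g+1) * (g - 1):
= g^2*(-1)-9*g + g^4 + 9*g^3
5) g^2*(-1)-9*g + g^4 + 9*g^3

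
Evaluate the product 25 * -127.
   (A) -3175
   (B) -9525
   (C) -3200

25 * -127 = -3175
A) -3175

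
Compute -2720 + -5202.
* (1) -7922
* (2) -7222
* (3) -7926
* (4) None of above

-2720 + -5202 = -7922
1) -7922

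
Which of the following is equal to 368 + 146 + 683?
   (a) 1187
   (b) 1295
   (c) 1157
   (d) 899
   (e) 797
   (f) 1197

First: 368 + 146 = 514
Then: 514 + 683 = 1197
f) 1197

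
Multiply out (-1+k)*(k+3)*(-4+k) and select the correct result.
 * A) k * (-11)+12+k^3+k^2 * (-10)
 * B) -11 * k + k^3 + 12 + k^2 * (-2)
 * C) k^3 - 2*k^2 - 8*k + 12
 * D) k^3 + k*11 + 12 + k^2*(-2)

Expanding (-1+k)*(k+3)*(-4+k):
= -11 * k + k^3 + 12 + k^2 * (-2)
B) -11 * k + k^3 + 12 + k^2 * (-2)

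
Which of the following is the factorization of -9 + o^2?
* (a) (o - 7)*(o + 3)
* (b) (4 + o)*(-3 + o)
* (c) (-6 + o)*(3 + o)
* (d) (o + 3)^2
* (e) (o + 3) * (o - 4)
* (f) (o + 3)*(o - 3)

We need to factor -9 + o^2.
The factored form is (o + 3)*(o - 3).
f) (o + 3)*(o - 3)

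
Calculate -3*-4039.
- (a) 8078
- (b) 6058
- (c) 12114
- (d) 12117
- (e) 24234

-3 * -4039 = 12117
d) 12117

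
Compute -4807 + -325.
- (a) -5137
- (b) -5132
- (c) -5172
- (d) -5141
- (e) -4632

-4807 + -325 = -5132
b) -5132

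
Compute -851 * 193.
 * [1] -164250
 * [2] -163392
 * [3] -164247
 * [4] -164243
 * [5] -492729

-851 * 193 = -164243
4) -164243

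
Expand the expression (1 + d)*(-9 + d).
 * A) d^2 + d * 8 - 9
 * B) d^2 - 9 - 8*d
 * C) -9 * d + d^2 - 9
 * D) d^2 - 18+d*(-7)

Expanding (1 + d)*(-9 + d):
= d^2 - 9 - 8*d
B) d^2 - 9 - 8*d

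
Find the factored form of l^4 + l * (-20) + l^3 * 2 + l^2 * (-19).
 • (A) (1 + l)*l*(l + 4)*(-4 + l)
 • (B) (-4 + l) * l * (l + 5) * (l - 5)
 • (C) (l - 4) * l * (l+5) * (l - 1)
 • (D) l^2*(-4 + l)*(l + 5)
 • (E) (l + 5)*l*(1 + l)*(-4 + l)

We need to factor l^4 + l * (-20) + l^3 * 2 + l^2 * (-19).
The factored form is (l + 5)*l*(1 + l)*(-4 + l).
E) (l + 5)*l*(1 + l)*(-4 + l)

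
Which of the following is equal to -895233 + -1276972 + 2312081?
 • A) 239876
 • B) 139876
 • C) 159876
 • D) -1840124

First: -895233 + -1276972 = -2172205
Then: -2172205 + 2312081 = 139876
B) 139876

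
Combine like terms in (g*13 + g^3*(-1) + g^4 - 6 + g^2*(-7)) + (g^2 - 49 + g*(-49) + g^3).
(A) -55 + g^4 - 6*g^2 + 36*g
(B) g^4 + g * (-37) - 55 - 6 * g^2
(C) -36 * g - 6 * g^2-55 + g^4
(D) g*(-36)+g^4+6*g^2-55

Adding the polynomials and combining like terms:
(g*13 + g^3*(-1) + g^4 - 6 + g^2*(-7)) + (g^2 - 49 + g*(-49) + g^3)
= -36 * g - 6 * g^2-55 + g^4
C) -36 * g - 6 * g^2-55 + g^4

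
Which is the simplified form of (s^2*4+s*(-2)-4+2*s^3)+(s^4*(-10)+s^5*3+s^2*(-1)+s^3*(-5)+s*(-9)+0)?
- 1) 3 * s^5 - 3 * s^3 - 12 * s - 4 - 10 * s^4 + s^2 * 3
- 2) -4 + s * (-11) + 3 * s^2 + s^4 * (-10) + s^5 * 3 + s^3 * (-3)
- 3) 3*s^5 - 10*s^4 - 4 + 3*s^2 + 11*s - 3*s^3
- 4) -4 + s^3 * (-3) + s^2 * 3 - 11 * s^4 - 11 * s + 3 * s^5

Adding the polynomials and combining like terms:
(s^2*4 + s*(-2) - 4 + 2*s^3) + (s^4*(-10) + s^5*3 + s^2*(-1) + s^3*(-5) + s*(-9) + 0)
= -4 + s * (-11) + 3 * s^2 + s^4 * (-10) + s^5 * 3 + s^3 * (-3)
2) -4 + s * (-11) + 3 * s^2 + s^4 * (-10) + s^5 * 3 + s^3 * (-3)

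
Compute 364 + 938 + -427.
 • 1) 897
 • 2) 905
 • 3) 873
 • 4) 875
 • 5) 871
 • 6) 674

First: 364 + 938 = 1302
Then: 1302 + -427 = 875
4) 875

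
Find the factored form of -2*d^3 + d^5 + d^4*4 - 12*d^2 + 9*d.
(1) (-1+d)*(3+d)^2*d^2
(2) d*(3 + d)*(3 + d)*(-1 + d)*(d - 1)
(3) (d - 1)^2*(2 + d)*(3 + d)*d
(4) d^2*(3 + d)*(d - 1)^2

We need to factor -2*d^3 + d^5 + d^4*4 - 12*d^2 + 9*d.
The factored form is d*(3 + d)*(3 + d)*(-1 + d)*(d - 1).
2) d*(3 + d)*(3 + d)*(-1 + d)*(d - 1)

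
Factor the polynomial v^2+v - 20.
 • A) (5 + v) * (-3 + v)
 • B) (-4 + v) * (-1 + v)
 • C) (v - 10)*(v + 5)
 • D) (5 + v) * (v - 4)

We need to factor v^2+v - 20.
The factored form is (5 + v) * (v - 4).
D) (5 + v) * (v - 4)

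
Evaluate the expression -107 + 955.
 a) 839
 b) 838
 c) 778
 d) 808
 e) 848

-107 + 955 = 848
e) 848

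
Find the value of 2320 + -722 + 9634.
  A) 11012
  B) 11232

First: 2320 + -722 = 1598
Then: 1598 + 9634 = 11232
B) 11232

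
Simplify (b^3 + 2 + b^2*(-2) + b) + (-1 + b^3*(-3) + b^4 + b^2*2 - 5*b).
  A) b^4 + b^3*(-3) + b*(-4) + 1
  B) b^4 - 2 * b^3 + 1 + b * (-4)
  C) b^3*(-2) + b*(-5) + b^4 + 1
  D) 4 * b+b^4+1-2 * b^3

Adding the polynomials and combining like terms:
(b^3 + 2 + b^2*(-2) + b) + (-1 + b^3*(-3) + b^4 + b^2*2 - 5*b)
= b^4 - 2 * b^3 + 1 + b * (-4)
B) b^4 - 2 * b^3 + 1 + b * (-4)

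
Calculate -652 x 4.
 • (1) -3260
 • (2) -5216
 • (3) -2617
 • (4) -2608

-652 * 4 = -2608
4) -2608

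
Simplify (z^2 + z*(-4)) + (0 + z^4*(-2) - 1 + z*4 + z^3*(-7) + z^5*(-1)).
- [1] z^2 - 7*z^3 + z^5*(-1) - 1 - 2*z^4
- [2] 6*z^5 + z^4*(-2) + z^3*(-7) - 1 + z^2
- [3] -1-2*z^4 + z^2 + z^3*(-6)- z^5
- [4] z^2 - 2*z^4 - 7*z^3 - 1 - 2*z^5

Adding the polynomials and combining like terms:
(z^2 + z*(-4)) + (0 + z^4*(-2) - 1 + z*4 + z^3*(-7) + z^5*(-1))
= z^2 - 7*z^3 + z^5*(-1) - 1 - 2*z^4
1) z^2 - 7*z^3 + z^5*(-1) - 1 - 2*z^4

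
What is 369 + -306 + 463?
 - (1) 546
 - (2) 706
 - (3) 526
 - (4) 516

First: 369 + -306 = 63
Then: 63 + 463 = 526
3) 526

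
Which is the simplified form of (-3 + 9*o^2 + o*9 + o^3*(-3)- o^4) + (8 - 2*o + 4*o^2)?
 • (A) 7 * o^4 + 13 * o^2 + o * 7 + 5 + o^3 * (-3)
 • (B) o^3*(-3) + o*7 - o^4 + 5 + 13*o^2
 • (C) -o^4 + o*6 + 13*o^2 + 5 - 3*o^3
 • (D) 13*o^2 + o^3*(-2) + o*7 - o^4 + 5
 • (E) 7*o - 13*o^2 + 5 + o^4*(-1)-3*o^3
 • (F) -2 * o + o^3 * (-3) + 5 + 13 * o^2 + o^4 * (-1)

Adding the polynomials and combining like terms:
(-3 + 9*o^2 + o*9 + o^3*(-3) - o^4) + (8 - 2*o + 4*o^2)
= o^3*(-3) + o*7 - o^4 + 5 + 13*o^2
B) o^3*(-3) + o*7 - o^4 + 5 + 13*o^2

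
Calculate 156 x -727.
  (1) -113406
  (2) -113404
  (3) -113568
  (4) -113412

156 * -727 = -113412
4) -113412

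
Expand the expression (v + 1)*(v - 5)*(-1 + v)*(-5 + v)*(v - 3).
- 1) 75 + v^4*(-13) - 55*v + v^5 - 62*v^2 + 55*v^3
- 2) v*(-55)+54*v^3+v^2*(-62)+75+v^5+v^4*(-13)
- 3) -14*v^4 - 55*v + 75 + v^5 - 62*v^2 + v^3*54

Expanding (v + 1)*(v - 5)*(-1 + v)*(-5 + v)*(v - 3):
= v*(-55)+54*v^3+v^2*(-62)+75+v^5+v^4*(-13)
2) v*(-55)+54*v^3+v^2*(-62)+75+v^5+v^4*(-13)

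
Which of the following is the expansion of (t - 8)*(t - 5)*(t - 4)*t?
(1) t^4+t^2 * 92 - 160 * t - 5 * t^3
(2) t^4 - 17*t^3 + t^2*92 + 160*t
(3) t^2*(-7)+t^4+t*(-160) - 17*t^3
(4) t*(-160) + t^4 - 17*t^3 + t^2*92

Expanding (t - 8)*(t - 5)*(t - 4)*t:
= t*(-160) + t^4 - 17*t^3 + t^2*92
4) t*(-160) + t^4 - 17*t^3 + t^2*92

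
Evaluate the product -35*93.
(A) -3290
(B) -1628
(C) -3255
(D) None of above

-35 * 93 = -3255
C) -3255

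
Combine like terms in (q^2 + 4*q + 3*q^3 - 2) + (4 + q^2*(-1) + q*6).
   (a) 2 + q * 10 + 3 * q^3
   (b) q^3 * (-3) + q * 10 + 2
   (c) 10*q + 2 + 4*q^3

Adding the polynomials and combining like terms:
(q^2 + 4*q + 3*q^3 - 2) + (4 + q^2*(-1) + q*6)
= 2 + q * 10 + 3 * q^3
a) 2 + q * 10 + 3 * q^3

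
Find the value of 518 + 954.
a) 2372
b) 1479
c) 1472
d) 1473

518 + 954 = 1472
c) 1472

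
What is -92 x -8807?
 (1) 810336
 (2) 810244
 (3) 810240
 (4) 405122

-92 * -8807 = 810244
2) 810244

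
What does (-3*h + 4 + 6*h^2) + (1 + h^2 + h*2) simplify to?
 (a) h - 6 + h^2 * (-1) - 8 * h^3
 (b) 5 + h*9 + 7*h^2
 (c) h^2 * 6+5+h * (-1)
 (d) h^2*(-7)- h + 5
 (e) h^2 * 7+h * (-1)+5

Adding the polynomials and combining like terms:
(-3*h + 4 + 6*h^2) + (1 + h^2 + h*2)
= h^2 * 7+h * (-1)+5
e) h^2 * 7+h * (-1)+5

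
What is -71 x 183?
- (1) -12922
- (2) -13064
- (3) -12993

-71 * 183 = -12993
3) -12993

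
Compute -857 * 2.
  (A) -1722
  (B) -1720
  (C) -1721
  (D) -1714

-857 * 2 = -1714
D) -1714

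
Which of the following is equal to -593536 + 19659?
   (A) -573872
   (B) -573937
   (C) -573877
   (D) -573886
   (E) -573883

-593536 + 19659 = -573877
C) -573877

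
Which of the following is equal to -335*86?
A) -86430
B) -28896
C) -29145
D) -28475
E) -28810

-335 * 86 = -28810
E) -28810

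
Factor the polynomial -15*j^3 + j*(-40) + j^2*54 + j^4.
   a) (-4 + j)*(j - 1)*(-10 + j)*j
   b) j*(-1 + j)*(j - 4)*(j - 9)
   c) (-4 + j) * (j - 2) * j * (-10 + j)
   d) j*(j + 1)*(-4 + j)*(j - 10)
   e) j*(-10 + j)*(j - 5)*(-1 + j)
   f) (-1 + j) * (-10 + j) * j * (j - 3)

We need to factor -15*j^3 + j*(-40) + j^2*54 + j^4.
The factored form is (-4 + j)*(j - 1)*(-10 + j)*j.
a) (-4 + j)*(j - 1)*(-10 + j)*j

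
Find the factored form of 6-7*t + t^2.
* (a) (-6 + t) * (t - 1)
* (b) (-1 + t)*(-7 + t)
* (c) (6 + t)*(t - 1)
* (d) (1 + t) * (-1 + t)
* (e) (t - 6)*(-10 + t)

We need to factor 6-7*t + t^2.
The factored form is (-6 + t) * (t - 1).
a) (-6 + t) * (t - 1)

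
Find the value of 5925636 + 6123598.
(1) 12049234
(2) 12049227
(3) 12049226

5925636 + 6123598 = 12049234
1) 12049234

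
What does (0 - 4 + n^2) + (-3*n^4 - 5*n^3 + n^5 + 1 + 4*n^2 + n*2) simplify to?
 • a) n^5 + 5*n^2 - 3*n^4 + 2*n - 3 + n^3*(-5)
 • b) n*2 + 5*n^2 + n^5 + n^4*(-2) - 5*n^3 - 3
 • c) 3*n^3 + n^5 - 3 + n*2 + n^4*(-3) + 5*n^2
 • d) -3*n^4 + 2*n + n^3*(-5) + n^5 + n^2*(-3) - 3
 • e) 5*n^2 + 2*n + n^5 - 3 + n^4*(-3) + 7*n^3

Adding the polynomials and combining like terms:
(0 - 4 + n^2) + (-3*n^4 - 5*n^3 + n^5 + 1 + 4*n^2 + n*2)
= n^5 + 5*n^2 - 3*n^4 + 2*n - 3 + n^3*(-5)
a) n^5 + 5*n^2 - 3*n^4 + 2*n - 3 + n^3*(-5)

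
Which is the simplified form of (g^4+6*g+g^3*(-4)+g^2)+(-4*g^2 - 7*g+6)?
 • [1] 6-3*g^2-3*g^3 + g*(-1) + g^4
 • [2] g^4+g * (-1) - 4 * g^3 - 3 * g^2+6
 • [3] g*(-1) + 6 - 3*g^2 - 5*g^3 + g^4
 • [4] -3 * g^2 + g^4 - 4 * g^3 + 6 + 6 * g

Adding the polynomials and combining like terms:
(g^4 + 6*g + g^3*(-4) + g^2) + (-4*g^2 - 7*g + 6)
= g^4+g * (-1) - 4 * g^3 - 3 * g^2+6
2) g^4+g * (-1) - 4 * g^3 - 3 * g^2+6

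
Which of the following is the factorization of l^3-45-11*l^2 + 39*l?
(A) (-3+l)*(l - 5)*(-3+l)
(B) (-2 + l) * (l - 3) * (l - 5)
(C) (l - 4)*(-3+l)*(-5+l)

We need to factor l^3-45-11*l^2 + 39*l.
The factored form is (-3+l)*(l - 5)*(-3+l).
A) (-3+l)*(l - 5)*(-3+l)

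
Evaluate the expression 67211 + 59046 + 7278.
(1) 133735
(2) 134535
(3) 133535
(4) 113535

First: 67211 + 59046 = 126257
Then: 126257 + 7278 = 133535
3) 133535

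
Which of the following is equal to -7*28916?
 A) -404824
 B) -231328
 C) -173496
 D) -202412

-7 * 28916 = -202412
D) -202412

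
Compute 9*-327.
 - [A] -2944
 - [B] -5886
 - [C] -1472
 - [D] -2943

9 * -327 = -2943
D) -2943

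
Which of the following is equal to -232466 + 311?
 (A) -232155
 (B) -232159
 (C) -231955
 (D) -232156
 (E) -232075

-232466 + 311 = -232155
A) -232155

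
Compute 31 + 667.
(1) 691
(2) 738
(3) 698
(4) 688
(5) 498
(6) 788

31 + 667 = 698
3) 698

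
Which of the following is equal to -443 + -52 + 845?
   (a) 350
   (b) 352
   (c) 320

First: -443 + -52 = -495
Then: -495 + 845 = 350
a) 350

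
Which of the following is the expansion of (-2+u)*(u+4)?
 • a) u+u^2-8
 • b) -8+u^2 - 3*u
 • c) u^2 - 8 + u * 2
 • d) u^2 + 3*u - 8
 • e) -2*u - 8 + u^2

Expanding (-2+u)*(u+4):
= u^2 - 8 + u * 2
c) u^2 - 8 + u * 2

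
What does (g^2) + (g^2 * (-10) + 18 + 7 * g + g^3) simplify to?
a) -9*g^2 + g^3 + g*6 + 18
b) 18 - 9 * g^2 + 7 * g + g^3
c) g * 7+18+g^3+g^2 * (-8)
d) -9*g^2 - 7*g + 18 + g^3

Adding the polynomials and combining like terms:
(g^2) + (g^2*(-10) + 18 + 7*g + g^3)
= 18 - 9 * g^2 + 7 * g + g^3
b) 18 - 9 * g^2 + 7 * g + g^3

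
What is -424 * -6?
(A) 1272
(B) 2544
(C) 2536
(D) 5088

-424 * -6 = 2544
B) 2544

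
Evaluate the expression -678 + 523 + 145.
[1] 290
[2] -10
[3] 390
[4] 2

First: -678 + 523 = -155
Then: -155 + 145 = -10
2) -10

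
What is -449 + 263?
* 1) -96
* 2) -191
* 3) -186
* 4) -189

-449 + 263 = -186
3) -186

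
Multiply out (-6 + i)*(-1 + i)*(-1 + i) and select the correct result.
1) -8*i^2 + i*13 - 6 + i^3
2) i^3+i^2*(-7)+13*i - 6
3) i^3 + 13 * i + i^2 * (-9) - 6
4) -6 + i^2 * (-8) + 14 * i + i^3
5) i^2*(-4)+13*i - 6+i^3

Expanding (-6 + i)*(-1 + i)*(-1 + i):
= -8*i^2 + i*13 - 6 + i^3
1) -8*i^2 + i*13 - 6 + i^3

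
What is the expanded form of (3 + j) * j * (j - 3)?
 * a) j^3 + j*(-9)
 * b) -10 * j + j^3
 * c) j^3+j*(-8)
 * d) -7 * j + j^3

Expanding (3 + j) * j * (j - 3):
= j^3 + j*(-9)
a) j^3 + j*(-9)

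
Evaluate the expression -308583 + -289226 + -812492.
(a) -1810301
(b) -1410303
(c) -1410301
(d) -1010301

First: -308583 + -289226 = -597809
Then: -597809 + -812492 = -1410301
c) -1410301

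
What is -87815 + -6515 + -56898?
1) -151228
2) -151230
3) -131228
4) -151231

First: -87815 + -6515 = -94330
Then: -94330 + -56898 = -151228
1) -151228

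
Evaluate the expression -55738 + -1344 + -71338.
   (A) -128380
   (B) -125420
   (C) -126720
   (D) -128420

First: -55738 + -1344 = -57082
Then: -57082 + -71338 = -128420
D) -128420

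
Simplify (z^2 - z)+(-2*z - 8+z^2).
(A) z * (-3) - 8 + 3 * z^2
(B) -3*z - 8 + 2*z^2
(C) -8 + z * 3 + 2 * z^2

Adding the polynomials and combining like terms:
(z^2 - z) + (-2*z - 8 + z^2)
= -3*z - 8 + 2*z^2
B) -3*z - 8 + 2*z^2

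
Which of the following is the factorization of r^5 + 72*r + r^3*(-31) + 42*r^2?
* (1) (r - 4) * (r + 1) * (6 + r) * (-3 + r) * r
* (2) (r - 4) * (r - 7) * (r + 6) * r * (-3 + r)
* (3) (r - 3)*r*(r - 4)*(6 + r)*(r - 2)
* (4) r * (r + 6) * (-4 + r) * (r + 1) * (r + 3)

We need to factor r^5 + 72*r + r^3*(-31) + 42*r^2.
The factored form is (r - 4) * (r + 1) * (6 + r) * (-3 + r) * r.
1) (r - 4) * (r + 1) * (6 + r) * (-3 + r) * r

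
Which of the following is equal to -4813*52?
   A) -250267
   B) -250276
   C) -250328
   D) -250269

-4813 * 52 = -250276
B) -250276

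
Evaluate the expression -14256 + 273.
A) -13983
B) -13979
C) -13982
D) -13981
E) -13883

-14256 + 273 = -13983
A) -13983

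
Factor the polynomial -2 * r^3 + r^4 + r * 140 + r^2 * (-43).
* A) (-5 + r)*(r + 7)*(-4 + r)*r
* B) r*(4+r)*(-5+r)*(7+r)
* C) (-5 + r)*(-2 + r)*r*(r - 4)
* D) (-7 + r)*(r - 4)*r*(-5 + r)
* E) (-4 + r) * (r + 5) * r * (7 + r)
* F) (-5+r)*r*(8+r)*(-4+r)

We need to factor -2 * r^3 + r^4 + r * 140 + r^2 * (-43).
The factored form is (-5 + r)*(r + 7)*(-4 + r)*r.
A) (-5 + r)*(r + 7)*(-4 + r)*r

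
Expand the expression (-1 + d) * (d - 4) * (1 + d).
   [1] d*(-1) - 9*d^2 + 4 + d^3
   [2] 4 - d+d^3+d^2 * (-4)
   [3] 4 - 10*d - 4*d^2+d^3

Expanding (-1 + d) * (d - 4) * (1 + d):
= 4 - d+d^3+d^2 * (-4)
2) 4 - d+d^3+d^2 * (-4)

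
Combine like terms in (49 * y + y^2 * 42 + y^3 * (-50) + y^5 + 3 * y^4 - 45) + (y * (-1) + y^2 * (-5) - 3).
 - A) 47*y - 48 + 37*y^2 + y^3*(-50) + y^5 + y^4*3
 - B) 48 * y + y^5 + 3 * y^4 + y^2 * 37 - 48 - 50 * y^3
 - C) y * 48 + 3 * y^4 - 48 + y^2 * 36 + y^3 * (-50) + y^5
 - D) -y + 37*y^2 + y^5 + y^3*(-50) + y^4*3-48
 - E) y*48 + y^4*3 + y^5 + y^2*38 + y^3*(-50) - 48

Adding the polynomials and combining like terms:
(49*y + y^2*42 + y^3*(-50) + y^5 + 3*y^4 - 45) + (y*(-1) + y^2*(-5) - 3)
= 48 * y + y^5 + 3 * y^4 + y^2 * 37 - 48 - 50 * y^3
B) 48 * y + y^5 + 3 * y^4 + y^2 * 37 - 48 - 50 * y^3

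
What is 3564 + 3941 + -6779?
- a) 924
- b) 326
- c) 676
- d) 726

First: 3564 + 3941 = 7505
Then: 7505 + -6779 = 726
d) 726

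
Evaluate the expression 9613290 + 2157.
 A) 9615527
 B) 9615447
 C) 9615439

9613290 + 2157 = 9615447
B) 9615447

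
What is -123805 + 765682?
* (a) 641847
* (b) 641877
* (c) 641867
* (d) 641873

-123805 + 765682 = 641877
b) 641877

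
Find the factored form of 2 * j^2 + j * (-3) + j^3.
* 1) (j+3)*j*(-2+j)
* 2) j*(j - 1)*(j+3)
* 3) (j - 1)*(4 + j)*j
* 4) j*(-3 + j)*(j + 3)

We need to factor 2 * j^2 + j * (-3) + j^3.
The factored form is j*(j - 1)*(j+3).
2) j*(j - 1)*(j+3)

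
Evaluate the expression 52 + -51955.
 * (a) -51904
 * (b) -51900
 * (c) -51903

52 + -51955 = -51903
c) -51903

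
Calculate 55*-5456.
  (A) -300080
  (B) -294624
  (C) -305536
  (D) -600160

55 * -5456 = -300080
A) -300080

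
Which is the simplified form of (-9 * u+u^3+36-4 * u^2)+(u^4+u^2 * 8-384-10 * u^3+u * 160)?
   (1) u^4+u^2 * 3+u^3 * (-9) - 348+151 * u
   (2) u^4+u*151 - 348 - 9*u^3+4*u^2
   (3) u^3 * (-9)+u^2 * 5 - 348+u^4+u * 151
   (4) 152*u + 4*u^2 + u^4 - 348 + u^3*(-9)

Adding the polynomials and combining like terms:
(-9*u + u^3 + 36 - 4*u^2) + (u^4 + u^2*8 - 384 - 10*u^3 + u*160)
= u^4+u*151 - 348 - 9*u^3+4*u^2
2) u^4+u*151 - 348 - 9*u^3+4*u^2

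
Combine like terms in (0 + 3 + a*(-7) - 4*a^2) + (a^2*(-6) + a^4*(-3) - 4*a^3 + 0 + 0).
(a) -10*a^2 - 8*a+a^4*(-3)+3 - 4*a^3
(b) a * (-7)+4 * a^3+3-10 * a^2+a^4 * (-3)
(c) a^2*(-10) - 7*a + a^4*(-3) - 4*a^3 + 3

Adding the polynomials and combining like terms:
(0 + 3 + a*(-7) - 4*a^2) + (a^2*(-6) + a^4*(-3) - 4*a^3 + 0 + 0)
= a^2*(-10) - 7*a + a^4*(-3) - 4*a^3 + 3
c) a^2*(-10) - 7*a + a^4*(-3) - 4*a^3 + 3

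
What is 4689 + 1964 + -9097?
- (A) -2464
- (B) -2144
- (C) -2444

First: 4689 + 1964 = 6653
Then: 6653 + -9097 = -2444
C) -2444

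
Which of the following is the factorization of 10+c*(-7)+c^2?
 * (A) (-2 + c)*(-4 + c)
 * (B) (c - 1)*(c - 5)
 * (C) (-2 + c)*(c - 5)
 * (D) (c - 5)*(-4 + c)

We need to factor 10+c*(-7)+c^2.
The factored form is (-2 + c)*(c - 5).
C) (-2 + c)*(c - 5)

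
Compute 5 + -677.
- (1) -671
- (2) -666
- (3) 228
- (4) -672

5 + -677 = -672
4) -672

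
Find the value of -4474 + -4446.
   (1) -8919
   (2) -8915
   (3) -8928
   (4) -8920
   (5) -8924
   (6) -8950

-4474 + -4446 = -8920
4) -8920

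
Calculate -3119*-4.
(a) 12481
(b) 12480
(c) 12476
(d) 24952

-3119 * -4 = 12476
c) 12476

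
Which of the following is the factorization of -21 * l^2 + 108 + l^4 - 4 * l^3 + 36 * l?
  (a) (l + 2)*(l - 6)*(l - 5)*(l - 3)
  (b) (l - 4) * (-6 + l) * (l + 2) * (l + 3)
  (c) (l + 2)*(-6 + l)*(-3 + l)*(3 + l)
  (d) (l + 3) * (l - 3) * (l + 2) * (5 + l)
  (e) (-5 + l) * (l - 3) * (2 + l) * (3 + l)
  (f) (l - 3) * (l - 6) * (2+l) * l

We need to factor -21 * l^2 + 108 + l^4 - 4 * l^3 + 36 * l.
The factored form is (l + 2)*(-6 + l)*(-3 + l)*(3 + l).
c) (l + 2)*(-6 + l)*(-3 + l)*(3 + l)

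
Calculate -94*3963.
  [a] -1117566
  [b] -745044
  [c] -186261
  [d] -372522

-94 * 3963 = -372522
d) -372522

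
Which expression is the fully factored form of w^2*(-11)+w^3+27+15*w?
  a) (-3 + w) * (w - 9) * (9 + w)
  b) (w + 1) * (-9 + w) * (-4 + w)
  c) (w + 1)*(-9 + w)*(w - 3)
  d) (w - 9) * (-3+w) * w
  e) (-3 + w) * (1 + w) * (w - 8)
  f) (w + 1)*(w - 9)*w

We need to factor w^2*(-11)+w^3+27+15*w.
The factored form is (w + 1)*(-9 + w)*(w - 3).
c) (w + 1)*(-9 + w)*(w - 3)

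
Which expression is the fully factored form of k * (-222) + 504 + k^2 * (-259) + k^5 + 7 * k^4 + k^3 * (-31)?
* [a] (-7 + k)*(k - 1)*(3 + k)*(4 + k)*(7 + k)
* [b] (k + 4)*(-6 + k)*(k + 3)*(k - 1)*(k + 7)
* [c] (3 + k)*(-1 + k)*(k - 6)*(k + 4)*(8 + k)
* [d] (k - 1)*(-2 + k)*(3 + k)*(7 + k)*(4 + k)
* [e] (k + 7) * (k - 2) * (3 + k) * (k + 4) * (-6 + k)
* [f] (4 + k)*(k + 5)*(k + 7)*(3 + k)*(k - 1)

We need to factor k * (-222) + 504 + k^2 * (-259) + k^5 + 7 * k^4 + k^3 * (-31).
The factored form is (k + 4)*(-6 + k)*(k + 3)*(k - 1)*(k + 7).
b) (k + 4)*(-6 + k)*(k + 3)*(k - 1)*(k + 7)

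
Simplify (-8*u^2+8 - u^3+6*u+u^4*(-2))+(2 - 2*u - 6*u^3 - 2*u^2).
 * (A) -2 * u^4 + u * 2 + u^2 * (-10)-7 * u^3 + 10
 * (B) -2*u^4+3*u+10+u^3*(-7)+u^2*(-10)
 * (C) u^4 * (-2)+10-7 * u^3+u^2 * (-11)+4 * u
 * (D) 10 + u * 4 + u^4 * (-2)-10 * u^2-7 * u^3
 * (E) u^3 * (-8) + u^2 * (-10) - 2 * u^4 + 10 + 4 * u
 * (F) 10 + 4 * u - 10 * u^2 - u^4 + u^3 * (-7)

Adding the polynomials and combining like terms:
(-8*u^2 + 8 - u^3 + 6*u + u^4*(-2)) + (2 - 2*u - 6*u^3 - 2*u^2)
= 10 + u * 4 + u^4 * (-2)-10 * u^2-7 * u^3
D) 10 + u * 4 + u^4 * (-2)-10 * u^2-7 * u^3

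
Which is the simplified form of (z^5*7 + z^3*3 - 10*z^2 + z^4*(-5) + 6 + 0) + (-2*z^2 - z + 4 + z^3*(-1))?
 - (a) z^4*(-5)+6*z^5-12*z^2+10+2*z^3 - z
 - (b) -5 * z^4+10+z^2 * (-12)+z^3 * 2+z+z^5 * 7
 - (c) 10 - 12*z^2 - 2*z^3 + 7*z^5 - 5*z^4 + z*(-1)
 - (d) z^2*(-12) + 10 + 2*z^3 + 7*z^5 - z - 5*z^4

Adding the polynomials and combining like terms:
(z^5*7 + z^3*3 - 10*z^2 + z^4*(-5) + 6 + 0) + (-2*z^2 - z + 4 + z^3*(-1))
= z^2*(-12) + 10 + 2*z^3 + 7*z^5 - z - 5*z^4
d) z^2*(-12) + 10 + 2*z^3 + 7*z^5 - z - 5*z^4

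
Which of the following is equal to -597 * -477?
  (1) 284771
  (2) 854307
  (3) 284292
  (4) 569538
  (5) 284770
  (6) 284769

-597 * -477 = 284769
6) 284769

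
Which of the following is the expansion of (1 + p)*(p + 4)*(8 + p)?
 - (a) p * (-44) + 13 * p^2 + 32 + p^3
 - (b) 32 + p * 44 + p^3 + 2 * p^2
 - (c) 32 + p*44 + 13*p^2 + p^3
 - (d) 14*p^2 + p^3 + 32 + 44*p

Expanding (1 + p)*(p + 4)*(8 + p):
= 32 + p*44 + 13*p^2 + p^3
c) 32 + p*44 + 13*p^2 + p^3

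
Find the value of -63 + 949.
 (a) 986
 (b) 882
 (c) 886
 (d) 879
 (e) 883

-63 + 949 = 886
c) 886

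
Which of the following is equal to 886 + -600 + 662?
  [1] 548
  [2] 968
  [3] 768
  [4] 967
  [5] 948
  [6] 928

First: 886 + -600 = 286
Then: 286 + 662 = 948
5) 948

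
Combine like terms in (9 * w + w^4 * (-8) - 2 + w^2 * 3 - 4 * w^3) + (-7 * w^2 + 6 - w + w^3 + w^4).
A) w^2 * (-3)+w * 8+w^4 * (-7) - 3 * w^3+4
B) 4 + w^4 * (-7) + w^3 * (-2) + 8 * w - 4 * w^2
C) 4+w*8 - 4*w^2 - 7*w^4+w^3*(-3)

Adding the polynomials and combining like terms:
(9*w + w^4*(-8) - 2 + w^2*3 - 4*w^3) + (-7*w^2 + 6 - w + w^3 + w^4)
= 4+w*8 - 4*w^2 - 7*w^4+w^3*(-3)
C) 4+w*8 - 4*w^2 - 7*w^4+w^3*(-3)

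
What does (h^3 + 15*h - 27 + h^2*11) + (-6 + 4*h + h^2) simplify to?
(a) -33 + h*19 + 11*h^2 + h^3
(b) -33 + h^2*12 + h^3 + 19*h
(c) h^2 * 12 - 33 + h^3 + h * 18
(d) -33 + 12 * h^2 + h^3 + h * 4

Adding the polynomials and combining like terms:
(h^3 + 15*h - 27 + h^2*11) + (-6 + 4*h + h^2)
= -33 + h^2*12 + h^3 + 19*h
b) -33 + h^2*12 + h^3 + 19*h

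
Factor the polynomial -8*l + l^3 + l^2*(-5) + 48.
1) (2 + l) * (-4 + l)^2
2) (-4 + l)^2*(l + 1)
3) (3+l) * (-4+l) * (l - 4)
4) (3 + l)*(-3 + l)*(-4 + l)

We need to factor -8*l + l^3 + l^2*(-5) + 48.
The factored form is (3+l) * (-4+l) * (l - 4).
3) (3+l) * (-4+l) * (l - 4)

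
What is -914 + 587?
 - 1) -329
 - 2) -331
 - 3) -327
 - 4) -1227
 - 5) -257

-914 + 587 = -327
3) -327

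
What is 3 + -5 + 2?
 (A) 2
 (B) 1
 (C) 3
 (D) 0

First: 3 + -5 = -2
Then: -2 + 2 = 0
D) 0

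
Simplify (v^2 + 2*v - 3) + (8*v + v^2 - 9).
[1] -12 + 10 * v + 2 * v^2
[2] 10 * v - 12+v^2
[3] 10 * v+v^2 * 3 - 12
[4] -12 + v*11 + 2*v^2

Adding the polynomials and combining like terms:
(v^2 + 2*v - 3) + (8*v + v^2 - 9)
= -12 + 10 * v + 2 * v^2
1) -12 + 10 * v + 2 * v^2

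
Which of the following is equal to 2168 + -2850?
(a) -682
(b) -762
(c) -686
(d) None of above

2168 + -2850 = -682
a) -682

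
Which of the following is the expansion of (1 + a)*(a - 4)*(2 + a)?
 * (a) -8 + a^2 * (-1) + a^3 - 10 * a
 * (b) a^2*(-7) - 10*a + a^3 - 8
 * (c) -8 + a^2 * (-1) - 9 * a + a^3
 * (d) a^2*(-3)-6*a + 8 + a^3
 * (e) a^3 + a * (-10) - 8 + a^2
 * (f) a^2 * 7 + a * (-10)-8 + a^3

Expanding (1 + a)*(a - 4)*(2 + a):
= -8 + a^2 * (-1) + a^3 - 10 * a
a) -8 + a^2 * (-1) + a^3 - 10 * a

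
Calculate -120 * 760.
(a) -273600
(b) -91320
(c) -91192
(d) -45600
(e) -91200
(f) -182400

-120 * 760 = -91200
e) -91200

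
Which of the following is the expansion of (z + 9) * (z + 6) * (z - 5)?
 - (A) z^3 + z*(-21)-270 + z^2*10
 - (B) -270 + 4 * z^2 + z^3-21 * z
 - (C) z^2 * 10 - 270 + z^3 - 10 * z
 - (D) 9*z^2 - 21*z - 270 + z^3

Expanding (z + 9) * (z + 6) * (z - 5):
= z^3 + z*(-21)-270 + z^2*10
A) z^3 + z*(-21)-270 + z^2*10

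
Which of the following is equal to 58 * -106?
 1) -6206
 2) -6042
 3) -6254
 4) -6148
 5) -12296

58 * -106 = -6148
4) -6148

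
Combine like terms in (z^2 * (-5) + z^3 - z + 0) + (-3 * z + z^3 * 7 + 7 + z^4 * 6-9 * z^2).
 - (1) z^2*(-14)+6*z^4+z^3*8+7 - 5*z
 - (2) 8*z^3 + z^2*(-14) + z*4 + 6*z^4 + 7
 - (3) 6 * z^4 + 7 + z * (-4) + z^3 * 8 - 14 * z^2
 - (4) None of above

Adding the polynomials and combining like terms:
(z^2*(-5) + z^3 - z + 0) + (-3*z + z^3*7 + 7 + z^4*6 - 9*z^2)
= 6 * z^4 + 7 + z * (-4) + z^3 * 8 - 14 * z^2
3) 6 * z^4 + 7 + z * (-4) + z^3 * 8 - 14 * z^2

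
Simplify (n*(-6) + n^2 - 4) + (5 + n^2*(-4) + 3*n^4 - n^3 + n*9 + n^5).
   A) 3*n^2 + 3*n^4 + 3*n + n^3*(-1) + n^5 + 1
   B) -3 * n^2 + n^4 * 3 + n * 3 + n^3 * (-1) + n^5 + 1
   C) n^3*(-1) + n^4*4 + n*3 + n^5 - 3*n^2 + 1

Adding the polynomials and combining like terms:
(n*(-6) + n^2 - 4) + (5 + n^2*(-4) + 3*n^4 - n^3 + n*9 + n^5)
= -3 * n^2 + n^4 * 3 + n * 3 + n^3 * (-1) + n^5 + 1
B) -3 * n^2 + n^4 * 3 + n * 3 + n^3 * (-1) + n^5 + 1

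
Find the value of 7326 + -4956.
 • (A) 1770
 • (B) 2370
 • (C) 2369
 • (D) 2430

7326 + -4956 = 2370
B) 2370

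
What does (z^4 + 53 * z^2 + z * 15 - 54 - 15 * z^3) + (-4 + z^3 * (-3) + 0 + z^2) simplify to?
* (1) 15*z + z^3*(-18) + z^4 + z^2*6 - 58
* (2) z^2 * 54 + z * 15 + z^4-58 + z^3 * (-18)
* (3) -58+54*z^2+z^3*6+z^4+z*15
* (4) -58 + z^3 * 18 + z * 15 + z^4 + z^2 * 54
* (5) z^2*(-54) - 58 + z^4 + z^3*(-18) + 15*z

Adding the polynomials and combining like terms:
(z^4 + 53*z^2 + z*15 - 54 - 15*z^3) + (-4 + z^3*(-3) + 0 + z^2)
= z^2 * 54 + z * 15 + z^4-58 + z^3 * (-18)
2) z^2 * 54 + z * 15 + z^4-58 + z^3 * (-18)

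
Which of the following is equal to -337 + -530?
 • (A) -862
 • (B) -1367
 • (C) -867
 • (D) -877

-337 + -530 = -867
C) -867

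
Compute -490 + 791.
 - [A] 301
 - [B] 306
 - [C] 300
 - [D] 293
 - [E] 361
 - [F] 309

-490 + 791 = 301
A) 301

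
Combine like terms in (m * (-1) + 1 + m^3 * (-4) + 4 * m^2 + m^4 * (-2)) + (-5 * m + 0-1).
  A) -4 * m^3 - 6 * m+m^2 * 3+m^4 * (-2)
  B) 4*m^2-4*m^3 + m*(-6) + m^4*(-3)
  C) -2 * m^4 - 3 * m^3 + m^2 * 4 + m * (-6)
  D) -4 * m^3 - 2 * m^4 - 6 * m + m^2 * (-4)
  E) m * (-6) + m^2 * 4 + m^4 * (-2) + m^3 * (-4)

Adding the polynomials and combining like terms:
(m*(-1) + 1 + m^3*(-4) + 4*m^2 + m^4*(-2)) + (-5*m + 0 - 1)
= m * (-6) + m^2 * 4 + m^4 * (-2) + m^3 * (-4)
E) m * (-6) + m^2 * 4 + m^4 * (-2) + m^3 * (-4)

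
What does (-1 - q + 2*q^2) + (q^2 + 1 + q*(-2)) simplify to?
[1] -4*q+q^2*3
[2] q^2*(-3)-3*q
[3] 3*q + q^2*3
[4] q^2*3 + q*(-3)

Adding the polynomials and combining like terms:
(-1 - q + 2*q^2) + (q^2 + 1 + q*(-2))
= q^2*3 + q*(-3)
4) q^2*3 + q*(-3)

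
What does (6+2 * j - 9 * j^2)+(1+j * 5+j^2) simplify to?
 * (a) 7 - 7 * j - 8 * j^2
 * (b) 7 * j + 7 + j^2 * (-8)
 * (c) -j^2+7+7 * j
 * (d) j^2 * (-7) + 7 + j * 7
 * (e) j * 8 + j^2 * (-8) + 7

Adding the polynomials and combining like terms:
(6 + 2*j - 9*j^2) + (1 + j*5 + j^2)
= 7 * j + 7 + j^2 * (-8)
b) 7 * j + 7 + j^2 * (-8)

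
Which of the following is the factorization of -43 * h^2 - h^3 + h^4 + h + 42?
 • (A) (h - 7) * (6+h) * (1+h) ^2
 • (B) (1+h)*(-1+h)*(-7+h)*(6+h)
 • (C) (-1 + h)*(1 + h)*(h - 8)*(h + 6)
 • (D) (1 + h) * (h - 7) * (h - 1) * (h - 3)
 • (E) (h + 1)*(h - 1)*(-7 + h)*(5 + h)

We need to factor -43 * h^2 - h^3 + h^4 + h + 42.
The factored form is (1+h)*(-1+h)*(-7+h)*(6+h).
B) (1+h)*(-1+h)*(-7+h)*(6+h)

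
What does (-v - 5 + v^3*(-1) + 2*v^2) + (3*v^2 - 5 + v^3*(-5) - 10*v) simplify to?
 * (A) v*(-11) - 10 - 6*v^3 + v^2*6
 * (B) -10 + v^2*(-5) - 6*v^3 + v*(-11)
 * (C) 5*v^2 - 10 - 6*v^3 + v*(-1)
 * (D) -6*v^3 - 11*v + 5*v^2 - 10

Adding the polynomials and combining like terms:
(-v - 5 + v^3*(-1) + 2*v^2) + (3*v^2 - 5 + v^3*(-5) - 10*v)
= -6*v^3 - 11*v + 5*v^2 - 10
D) -6*v^3 - 11*v + 5*v^2 - 10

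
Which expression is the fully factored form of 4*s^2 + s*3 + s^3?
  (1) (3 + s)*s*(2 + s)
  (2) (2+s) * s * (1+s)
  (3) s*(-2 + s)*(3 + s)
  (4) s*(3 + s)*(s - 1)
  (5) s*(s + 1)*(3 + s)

We need to factor 4*s^2 + s*3 + s^3.
The factored form is s*(s + 1)*(3 + s).
5) s*(s + 1)*(3 + s)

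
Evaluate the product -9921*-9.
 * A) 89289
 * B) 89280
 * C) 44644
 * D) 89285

-9921 * -9 = 89289
A) 89289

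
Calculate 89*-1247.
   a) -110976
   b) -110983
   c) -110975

89 * -1247 = -110983
b) -110983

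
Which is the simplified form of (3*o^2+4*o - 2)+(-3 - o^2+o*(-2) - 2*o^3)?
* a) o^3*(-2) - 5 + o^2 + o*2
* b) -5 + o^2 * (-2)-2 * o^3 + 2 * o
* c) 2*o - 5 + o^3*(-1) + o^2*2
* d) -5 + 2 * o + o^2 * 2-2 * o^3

Adding the polynomials and combining like terms:
(3*o^2 + 4*o - 2) + (-3 - o^2 + o*(-2) - 2*o^3)
= -5 + 2 * o + o^2 * 2-2 * o^3
d) -5 + 2 * o + o^2 * 2-2 * o^3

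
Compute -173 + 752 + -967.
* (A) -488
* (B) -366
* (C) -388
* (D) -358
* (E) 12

First: -173 + 752 = 579
Then: 579 + -967 = -388
C) -388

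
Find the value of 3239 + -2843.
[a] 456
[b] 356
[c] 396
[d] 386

3239 + -2843 = 396
c) 396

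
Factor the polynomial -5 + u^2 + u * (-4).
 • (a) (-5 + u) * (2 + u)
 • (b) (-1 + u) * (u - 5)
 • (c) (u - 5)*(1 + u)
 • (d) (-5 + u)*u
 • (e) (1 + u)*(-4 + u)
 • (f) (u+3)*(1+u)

We need to factor -5 + u^2 + u * (-4).
The factored form is (u - 5)*(1 + u).
c) (u - 5)*(1 + u)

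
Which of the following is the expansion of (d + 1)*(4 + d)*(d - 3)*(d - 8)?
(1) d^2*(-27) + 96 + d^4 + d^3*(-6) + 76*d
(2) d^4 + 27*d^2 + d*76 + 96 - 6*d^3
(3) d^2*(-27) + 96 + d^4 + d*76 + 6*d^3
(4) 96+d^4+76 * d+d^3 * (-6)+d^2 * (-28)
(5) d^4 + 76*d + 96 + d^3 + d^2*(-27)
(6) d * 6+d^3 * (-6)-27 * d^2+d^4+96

Expanding (d + 1)*(4 + d)*(d - 3)*(d - 8):
= d^2*(-27) + 96 + d^4 + d^3*(-6) + 76*d
1) d^2*(-27) + 96 + d^4 + d^3*(-6) + 76*d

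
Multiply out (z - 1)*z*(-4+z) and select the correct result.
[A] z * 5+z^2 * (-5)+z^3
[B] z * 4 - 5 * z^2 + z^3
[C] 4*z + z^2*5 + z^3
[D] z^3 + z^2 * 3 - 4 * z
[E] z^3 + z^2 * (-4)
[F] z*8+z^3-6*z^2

Expanding (z - 1)*z*(-4+z):
= z * 4 - 5 * z^2 + z^3
B) z * 4 - 5 * z^2 + z^3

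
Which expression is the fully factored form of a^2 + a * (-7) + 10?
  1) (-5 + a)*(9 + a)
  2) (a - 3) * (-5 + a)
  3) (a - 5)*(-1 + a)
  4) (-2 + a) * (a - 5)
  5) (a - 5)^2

We need to factor a^2 + a * (-7) + 10.
The factored form is (-2 + a) * (a - 5).
4) (-2 + a) * (a - 5)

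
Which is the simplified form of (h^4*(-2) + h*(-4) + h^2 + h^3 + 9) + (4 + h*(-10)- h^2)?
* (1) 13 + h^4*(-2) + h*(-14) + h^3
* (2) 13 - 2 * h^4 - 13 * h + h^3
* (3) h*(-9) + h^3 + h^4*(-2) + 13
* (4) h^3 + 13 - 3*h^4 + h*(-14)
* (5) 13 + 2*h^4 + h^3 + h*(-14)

Adding the polynomials and combining like terms:
(h^4*(-2) + h*(-4) + h^2 + h^3 + 9) + (4 + h*(-10) - h^2)
= 13 + h^4*(-2) + h*(-14) + h^3
1) 13 + h^4*(-2) + h*(-14) + h^3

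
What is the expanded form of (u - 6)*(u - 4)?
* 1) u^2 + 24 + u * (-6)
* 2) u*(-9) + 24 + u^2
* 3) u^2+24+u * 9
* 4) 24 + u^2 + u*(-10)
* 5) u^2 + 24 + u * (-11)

Expanding (u - 6)*(u - 4):
= 24 + u^2 + u*(-10)
4) 24 + u^2 + u*(-10)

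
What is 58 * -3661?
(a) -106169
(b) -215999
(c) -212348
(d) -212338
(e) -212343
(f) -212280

58 * -3661 = -212338
d) -212338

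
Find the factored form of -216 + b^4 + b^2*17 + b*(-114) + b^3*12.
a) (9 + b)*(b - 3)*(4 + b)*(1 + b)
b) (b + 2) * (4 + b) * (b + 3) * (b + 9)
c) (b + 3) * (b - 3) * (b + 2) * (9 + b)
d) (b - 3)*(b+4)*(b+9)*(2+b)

We need to factor -216 + b^4 + b^2*17 + b*(-114) + b^3*12.
The factored form is (b - 3)*(b+4)*(b+9)*(2+b).
d) (b - 3)*(b+4)*(b+9)*(2+b)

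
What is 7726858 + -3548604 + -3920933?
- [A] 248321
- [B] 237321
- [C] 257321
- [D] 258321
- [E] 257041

First: 7726858 + -3548604 = 4178254
Then: 4178254 + -3920933 = 257321
C) 257321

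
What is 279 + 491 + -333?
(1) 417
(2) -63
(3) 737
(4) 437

First: 279 + 491 = 770
Then: 770 + -333 = 437
4) 437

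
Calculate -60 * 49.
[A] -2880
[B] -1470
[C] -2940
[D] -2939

-60 * 49 = -2940
C) -2940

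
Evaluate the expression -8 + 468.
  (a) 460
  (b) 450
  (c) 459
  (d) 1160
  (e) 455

-8 + 468 = 460
a) 460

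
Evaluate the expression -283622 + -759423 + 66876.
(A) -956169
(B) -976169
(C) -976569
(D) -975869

First: -283622 + -759423 = -1043045
Then: -1043045 + 66876 = -976169
B) -976169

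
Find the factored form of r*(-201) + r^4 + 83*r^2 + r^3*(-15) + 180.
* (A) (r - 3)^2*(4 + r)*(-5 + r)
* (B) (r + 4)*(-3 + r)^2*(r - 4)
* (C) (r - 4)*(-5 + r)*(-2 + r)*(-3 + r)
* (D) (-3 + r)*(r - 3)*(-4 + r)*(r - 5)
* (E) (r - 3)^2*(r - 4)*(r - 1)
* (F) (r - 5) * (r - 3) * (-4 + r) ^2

We need to factor r*(-201) + r^4 + 83*r^2 + r^3*(-15) + 180.
The factored form is (-3 + r)*(r - 3)*(-4 + r)*(r - 5).
D) (-3 + r)*(r - 3)*(-4 + r)*(r - 5)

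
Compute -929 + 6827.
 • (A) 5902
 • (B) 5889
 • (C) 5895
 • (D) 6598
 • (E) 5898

-929 + 6827 = 5898
E) 5898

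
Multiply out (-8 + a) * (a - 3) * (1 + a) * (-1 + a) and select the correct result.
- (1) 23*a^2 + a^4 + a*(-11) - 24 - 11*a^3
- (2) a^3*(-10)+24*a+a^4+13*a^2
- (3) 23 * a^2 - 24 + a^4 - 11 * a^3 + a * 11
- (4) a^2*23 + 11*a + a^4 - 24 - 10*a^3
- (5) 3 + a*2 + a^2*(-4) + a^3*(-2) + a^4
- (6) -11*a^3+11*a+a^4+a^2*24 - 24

Expanding (-8 + a) * (a - 3) * (1 + a) * (-1 + a):
= 23 * a^2 - 24 + a^4 - 11 * a^3 + a * 11
3) 23 * a^2 - 24 + a^4 - 11 * a^3 + a * 11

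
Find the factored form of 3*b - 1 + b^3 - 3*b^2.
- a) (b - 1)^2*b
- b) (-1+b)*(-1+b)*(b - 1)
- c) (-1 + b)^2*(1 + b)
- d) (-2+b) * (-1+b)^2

We need to factor 3*b - 1 + b^3 - 3*b^2.
The factored form is (-1+b)*(-1+b)*(b - 1).
b) (-1+b)*(-1+b)*(b - 1)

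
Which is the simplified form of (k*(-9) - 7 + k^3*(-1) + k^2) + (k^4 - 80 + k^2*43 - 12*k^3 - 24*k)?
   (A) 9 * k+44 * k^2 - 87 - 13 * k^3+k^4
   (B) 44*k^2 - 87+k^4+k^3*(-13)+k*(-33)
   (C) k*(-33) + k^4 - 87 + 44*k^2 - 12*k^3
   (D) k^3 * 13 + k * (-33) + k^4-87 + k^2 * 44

Adding the polynomials and combining like terms:
(k*(-9) - 7 + k^3*(-1) + k^2) + (k^4 - 80 + k^2*43 - 12*k^3 - 24*k)
= 44*k^2 - 87+k^4+k^3*(-13)+k*(-33)
B) 44*k^2 - 87+k^4+k^3*(-13)+k*(-33)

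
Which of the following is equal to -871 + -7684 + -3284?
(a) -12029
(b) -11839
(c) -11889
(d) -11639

First: -871 + -7684 = -8555
Then: -8555 + -3284 = -11839
b) -11839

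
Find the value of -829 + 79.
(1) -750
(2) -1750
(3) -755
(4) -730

-829 + 79 = -750
1) -750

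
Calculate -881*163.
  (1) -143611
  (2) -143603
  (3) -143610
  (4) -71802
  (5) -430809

-881 * 163 = -143603
2) -143603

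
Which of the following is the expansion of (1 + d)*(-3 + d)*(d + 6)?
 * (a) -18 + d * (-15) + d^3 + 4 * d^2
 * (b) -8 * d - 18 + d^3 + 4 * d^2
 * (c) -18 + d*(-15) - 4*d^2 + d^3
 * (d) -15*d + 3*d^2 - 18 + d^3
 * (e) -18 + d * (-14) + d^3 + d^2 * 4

Expanding (1 + d)*(-3 + d)*(d + 6):
= -18 + d * (-15) + d^3 + 4 * d^2
a) -18 + d * (-15) + d^3 + 4 * d^2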